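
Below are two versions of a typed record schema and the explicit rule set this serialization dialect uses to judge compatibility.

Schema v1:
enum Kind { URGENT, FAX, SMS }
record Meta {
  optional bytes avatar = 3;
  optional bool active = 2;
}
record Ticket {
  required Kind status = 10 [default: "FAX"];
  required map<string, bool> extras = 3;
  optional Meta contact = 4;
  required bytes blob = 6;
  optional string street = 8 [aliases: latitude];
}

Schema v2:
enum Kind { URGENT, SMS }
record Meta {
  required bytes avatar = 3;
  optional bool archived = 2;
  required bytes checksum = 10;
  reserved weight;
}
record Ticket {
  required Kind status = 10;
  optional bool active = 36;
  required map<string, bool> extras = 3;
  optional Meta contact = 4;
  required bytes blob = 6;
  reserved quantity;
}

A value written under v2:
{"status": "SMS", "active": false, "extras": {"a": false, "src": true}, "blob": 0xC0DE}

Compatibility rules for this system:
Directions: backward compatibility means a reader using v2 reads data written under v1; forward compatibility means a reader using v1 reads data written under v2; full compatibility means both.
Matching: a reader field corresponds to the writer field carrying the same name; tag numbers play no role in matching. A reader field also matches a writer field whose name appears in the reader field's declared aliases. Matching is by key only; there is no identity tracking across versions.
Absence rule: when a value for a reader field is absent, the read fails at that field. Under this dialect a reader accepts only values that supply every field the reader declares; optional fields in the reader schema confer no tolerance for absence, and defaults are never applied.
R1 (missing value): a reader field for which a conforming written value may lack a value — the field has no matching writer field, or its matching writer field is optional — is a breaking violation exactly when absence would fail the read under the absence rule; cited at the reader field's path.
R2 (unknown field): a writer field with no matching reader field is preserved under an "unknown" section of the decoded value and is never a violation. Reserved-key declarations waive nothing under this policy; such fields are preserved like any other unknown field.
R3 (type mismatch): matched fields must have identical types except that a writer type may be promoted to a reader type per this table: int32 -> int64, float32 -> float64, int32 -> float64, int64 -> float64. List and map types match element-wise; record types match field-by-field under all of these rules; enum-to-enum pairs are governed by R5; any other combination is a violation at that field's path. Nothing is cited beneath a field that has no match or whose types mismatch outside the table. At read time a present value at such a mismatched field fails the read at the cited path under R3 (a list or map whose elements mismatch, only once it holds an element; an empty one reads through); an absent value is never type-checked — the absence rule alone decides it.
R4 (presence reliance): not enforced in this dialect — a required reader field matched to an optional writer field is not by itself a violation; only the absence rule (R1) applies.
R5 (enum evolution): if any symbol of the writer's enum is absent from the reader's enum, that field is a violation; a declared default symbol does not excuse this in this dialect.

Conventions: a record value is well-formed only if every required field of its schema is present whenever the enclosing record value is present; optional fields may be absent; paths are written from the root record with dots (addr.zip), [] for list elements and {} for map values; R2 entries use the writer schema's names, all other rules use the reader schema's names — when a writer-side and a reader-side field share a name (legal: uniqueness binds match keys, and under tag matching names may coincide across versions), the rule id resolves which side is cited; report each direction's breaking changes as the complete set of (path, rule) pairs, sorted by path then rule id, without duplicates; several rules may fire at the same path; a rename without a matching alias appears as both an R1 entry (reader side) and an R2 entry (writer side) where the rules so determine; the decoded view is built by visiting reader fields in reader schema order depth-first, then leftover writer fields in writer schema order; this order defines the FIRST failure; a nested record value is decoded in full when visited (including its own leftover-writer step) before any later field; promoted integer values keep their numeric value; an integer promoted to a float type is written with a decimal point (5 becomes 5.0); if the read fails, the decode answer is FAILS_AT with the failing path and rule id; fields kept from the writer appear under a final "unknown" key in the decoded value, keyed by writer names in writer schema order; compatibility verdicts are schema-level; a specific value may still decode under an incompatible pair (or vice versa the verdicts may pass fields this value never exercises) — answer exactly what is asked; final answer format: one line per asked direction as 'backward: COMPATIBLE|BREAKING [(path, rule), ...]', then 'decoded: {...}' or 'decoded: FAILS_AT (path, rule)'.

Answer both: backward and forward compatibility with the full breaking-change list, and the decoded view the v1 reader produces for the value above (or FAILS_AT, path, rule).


backward: BREAKING [(active, R1), (contact, R1), (contact.archived, R1), (contact.avatar, R1), (contact.checksum, R1), (status, R5)]; forward: BREAKING [(contact, R1), (contact.active, R1), (street, R1)]; decoded: FAILS_AT (contact, R1)

the writer's type comes first in each Ticket pair
backward on Ticket — v2 reading data written by v1:
  Kind -> Kind, writer required: status aligns to status
  active: no writer-side match
  map<string, bool> -> map<string, bool>, writer required: extras aligns to extras
  Meta -> Meta, writer optional: contact aligns to contact
  bytes -> bytes, writer required: blob aligns to blob
  leftover writer field: street
  bytes -> bytes, writer optional: contact.avatar aligns to contact.avatar
  contact.archived: no writer-side match
  contact.checksum: no writer-side match
  leftover writer field: contact.active
  R1 fires at active
  R1 fires at contact
  R1 fires at contact.archived
  R1 fires at contact.avatar
  R1 fires at contact.checksum
  R5 fires at status
  => backward verdict for Ticket: BREAKING, 6 violation(s)
forward on Ticket — v1 reading data written by v2:
  Kind -> Kind, writer required: status aligns to status
  map<string, bool> -> map<string, bool>, writer required: extras aligns to extras
  Meta -> Meta, writer optional: contact aligns to contact
  bytes -> bytes, writer required: blob aligns to blob
  street: no writer-side match
  leftover writer field: active
  bytes -> bytes, writer required: contact.avatar aligns to contact.avatar
  contact.active: no writer-side match
  leftover writer field: contact.archived
  leftover writer field: contact.checksum
  R1 fires at contact
  R1 fires at contact.active
  R1 fires at street
  => forward verdict for Ticket: BREAKING, 3 violation(s)
decode (reader v1):
  status := "SMS"
  extras := {"a": false, "src": true}
  read fails at contact under R1 (no fill)
  => FAILS_AT (contact, R1)


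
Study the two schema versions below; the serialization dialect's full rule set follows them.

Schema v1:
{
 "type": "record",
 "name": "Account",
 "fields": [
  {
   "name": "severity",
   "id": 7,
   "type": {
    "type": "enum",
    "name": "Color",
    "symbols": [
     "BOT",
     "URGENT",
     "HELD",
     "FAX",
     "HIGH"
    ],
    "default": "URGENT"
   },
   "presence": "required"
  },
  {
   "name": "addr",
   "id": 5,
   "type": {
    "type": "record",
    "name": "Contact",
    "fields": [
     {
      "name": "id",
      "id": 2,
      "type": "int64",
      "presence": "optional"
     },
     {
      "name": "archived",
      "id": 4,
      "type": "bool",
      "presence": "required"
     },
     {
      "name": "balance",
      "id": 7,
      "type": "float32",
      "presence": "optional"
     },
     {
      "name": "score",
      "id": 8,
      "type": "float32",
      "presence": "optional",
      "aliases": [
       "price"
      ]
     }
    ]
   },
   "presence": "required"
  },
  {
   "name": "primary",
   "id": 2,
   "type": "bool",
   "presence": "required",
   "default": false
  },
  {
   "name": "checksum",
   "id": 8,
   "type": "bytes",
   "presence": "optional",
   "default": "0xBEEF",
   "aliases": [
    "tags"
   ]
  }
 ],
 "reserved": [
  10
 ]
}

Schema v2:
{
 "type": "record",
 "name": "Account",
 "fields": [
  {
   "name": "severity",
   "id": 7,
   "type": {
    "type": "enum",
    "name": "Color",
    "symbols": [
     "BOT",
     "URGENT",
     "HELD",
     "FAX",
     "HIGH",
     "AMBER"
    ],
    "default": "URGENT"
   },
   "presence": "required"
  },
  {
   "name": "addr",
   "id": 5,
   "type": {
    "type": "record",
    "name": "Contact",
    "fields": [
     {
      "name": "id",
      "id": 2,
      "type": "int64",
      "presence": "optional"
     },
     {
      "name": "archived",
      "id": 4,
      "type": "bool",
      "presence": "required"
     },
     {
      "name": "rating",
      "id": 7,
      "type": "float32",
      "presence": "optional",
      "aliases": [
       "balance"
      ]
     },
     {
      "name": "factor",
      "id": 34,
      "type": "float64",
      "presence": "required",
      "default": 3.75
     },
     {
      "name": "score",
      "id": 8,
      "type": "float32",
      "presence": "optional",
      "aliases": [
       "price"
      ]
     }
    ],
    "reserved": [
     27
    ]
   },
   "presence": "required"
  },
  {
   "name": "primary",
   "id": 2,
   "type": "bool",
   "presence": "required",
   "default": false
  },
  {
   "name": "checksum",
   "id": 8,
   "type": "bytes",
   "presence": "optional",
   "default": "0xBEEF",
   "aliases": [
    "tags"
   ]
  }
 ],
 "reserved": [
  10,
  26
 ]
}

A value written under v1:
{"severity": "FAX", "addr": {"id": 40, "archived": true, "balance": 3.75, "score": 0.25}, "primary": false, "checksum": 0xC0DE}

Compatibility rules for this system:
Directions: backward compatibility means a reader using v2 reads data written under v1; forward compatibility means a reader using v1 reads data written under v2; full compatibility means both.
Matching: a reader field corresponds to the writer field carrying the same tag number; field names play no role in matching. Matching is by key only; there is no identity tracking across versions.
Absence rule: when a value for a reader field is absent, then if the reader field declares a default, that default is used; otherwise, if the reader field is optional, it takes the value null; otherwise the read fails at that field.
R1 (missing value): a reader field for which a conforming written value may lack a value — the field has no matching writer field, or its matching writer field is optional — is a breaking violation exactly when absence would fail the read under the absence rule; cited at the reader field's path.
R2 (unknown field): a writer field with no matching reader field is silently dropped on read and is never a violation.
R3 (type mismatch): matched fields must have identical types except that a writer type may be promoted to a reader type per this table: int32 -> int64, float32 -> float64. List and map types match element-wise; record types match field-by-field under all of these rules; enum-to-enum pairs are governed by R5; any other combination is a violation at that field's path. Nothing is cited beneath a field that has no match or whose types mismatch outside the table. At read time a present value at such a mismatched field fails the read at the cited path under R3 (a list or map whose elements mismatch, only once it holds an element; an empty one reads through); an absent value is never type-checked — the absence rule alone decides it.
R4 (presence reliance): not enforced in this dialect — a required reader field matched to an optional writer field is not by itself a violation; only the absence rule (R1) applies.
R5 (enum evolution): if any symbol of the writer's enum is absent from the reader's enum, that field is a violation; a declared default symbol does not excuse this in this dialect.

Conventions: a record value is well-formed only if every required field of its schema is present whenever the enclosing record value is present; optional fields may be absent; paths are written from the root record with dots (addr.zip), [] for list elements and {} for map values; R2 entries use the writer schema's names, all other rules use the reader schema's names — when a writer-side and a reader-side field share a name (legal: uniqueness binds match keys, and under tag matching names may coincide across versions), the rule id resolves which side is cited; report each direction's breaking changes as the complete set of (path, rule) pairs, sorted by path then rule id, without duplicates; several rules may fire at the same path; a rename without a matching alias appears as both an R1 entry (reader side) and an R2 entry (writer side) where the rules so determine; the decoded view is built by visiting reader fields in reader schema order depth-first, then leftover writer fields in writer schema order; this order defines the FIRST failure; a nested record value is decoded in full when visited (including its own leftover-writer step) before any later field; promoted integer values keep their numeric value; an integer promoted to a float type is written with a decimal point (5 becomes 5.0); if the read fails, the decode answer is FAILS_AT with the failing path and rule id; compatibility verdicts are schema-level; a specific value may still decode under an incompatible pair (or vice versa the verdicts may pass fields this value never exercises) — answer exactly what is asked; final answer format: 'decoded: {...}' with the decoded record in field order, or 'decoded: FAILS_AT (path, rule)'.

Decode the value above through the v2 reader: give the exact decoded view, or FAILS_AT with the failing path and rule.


the writer's type comes first in each Account pair
migrating the Account value to v2:
  severity := "FAX"
  addr.id := 40
  addr.archived := true
  addr.rating := 3.75 (from writer balance)
  addr.factor := 3.75 (absent -> default)
  addr.score := 0.25
  primary := false
  checksum := 0xC0DE
  => decoded: {"severity": "FAX", "addr": {"id": 40, "archived": true, "rating": 3.75, "factor": 3.75, "score": 0.25}, "primary": false, "checksum": 0xC0DE}
the rest of the Account diff is inert for this question:
  enum Color (field severity in record Account): symbol AMBER added -> matters for Account compatibility verdicts, not for this value's decode

decoded: {"severity": "FAX", "addr": {"id": 40, "archived": true, "rating": 3.75, "factor": 3.75, "score": 0.25}, "primary": false, "checksum": 0xC0DE}


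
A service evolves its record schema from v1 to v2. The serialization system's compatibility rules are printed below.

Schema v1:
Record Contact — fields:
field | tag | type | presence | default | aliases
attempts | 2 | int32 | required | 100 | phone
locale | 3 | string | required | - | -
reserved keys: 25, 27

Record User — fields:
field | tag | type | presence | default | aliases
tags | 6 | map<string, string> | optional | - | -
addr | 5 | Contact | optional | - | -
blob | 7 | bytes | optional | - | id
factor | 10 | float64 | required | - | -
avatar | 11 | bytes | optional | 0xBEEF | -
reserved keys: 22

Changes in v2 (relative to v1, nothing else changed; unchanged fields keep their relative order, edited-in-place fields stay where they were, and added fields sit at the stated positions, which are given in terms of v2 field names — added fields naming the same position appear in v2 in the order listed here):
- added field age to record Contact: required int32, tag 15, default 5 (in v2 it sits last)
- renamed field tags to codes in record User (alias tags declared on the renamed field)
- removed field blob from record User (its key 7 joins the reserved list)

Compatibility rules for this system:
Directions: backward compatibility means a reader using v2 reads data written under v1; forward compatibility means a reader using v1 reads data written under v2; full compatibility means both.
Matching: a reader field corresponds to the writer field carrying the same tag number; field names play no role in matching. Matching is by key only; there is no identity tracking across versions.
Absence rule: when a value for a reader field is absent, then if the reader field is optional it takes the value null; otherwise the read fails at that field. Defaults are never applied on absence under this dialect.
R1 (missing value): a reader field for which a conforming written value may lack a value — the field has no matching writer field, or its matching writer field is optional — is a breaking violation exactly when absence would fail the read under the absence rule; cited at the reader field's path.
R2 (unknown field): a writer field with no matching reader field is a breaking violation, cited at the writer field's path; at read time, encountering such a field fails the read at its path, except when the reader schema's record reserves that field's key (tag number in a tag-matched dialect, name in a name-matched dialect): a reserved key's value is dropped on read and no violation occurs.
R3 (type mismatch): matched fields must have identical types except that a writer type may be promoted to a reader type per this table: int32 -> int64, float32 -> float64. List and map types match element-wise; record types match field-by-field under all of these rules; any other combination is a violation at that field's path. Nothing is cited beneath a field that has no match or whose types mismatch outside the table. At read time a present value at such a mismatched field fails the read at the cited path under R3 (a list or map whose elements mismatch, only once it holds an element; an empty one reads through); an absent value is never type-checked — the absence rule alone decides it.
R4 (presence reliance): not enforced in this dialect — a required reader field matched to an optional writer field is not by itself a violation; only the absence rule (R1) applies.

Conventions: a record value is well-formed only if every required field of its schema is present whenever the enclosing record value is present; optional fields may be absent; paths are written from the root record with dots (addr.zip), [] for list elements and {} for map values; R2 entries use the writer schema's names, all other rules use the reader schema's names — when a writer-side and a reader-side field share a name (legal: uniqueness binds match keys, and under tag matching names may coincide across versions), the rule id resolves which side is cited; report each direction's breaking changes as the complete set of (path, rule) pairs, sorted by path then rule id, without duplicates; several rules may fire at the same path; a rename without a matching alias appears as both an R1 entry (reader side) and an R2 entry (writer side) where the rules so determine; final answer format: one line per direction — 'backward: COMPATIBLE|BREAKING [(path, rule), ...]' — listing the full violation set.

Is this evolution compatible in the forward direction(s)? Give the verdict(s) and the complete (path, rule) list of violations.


forward: BREAKING [(addr.age, R2)]

each type pair in User: writer, then reader
forward for User (reader v1, writer v2):
  writer optional, map<string, string> -> map<string, string>: reader tags maps from writer codes
  writer optional, Contact -> Contact: reader addr maps from writer addr
  no writer field matches reader blob
  writer required, float64 -> float64: reader factor maps from writer factor
  writer optional, bytes -> bytes: reader avatar maps from writer avatar
  writer required, int32 -> int32: reader addr.attempts maps from writer addr.attempts
  writer required, string -> string: reader addr.locale maps from writer addr.locale
  writer addr.age: unknown to reader
  rule R2 violated at addr.age
  => forward verdict for User: BREAKING, 1 violation(s)
checking off the User differences that do not matter here:
  renamed field tags to codes in record User (alias tags declared on the renamed field) -> no rule fires on it in User's dialect; the asked verdict holds
  removed field blob from record User (its key 7 joins the reserved list) -> no rule fires on it in User's dialect; the asked verdict holds


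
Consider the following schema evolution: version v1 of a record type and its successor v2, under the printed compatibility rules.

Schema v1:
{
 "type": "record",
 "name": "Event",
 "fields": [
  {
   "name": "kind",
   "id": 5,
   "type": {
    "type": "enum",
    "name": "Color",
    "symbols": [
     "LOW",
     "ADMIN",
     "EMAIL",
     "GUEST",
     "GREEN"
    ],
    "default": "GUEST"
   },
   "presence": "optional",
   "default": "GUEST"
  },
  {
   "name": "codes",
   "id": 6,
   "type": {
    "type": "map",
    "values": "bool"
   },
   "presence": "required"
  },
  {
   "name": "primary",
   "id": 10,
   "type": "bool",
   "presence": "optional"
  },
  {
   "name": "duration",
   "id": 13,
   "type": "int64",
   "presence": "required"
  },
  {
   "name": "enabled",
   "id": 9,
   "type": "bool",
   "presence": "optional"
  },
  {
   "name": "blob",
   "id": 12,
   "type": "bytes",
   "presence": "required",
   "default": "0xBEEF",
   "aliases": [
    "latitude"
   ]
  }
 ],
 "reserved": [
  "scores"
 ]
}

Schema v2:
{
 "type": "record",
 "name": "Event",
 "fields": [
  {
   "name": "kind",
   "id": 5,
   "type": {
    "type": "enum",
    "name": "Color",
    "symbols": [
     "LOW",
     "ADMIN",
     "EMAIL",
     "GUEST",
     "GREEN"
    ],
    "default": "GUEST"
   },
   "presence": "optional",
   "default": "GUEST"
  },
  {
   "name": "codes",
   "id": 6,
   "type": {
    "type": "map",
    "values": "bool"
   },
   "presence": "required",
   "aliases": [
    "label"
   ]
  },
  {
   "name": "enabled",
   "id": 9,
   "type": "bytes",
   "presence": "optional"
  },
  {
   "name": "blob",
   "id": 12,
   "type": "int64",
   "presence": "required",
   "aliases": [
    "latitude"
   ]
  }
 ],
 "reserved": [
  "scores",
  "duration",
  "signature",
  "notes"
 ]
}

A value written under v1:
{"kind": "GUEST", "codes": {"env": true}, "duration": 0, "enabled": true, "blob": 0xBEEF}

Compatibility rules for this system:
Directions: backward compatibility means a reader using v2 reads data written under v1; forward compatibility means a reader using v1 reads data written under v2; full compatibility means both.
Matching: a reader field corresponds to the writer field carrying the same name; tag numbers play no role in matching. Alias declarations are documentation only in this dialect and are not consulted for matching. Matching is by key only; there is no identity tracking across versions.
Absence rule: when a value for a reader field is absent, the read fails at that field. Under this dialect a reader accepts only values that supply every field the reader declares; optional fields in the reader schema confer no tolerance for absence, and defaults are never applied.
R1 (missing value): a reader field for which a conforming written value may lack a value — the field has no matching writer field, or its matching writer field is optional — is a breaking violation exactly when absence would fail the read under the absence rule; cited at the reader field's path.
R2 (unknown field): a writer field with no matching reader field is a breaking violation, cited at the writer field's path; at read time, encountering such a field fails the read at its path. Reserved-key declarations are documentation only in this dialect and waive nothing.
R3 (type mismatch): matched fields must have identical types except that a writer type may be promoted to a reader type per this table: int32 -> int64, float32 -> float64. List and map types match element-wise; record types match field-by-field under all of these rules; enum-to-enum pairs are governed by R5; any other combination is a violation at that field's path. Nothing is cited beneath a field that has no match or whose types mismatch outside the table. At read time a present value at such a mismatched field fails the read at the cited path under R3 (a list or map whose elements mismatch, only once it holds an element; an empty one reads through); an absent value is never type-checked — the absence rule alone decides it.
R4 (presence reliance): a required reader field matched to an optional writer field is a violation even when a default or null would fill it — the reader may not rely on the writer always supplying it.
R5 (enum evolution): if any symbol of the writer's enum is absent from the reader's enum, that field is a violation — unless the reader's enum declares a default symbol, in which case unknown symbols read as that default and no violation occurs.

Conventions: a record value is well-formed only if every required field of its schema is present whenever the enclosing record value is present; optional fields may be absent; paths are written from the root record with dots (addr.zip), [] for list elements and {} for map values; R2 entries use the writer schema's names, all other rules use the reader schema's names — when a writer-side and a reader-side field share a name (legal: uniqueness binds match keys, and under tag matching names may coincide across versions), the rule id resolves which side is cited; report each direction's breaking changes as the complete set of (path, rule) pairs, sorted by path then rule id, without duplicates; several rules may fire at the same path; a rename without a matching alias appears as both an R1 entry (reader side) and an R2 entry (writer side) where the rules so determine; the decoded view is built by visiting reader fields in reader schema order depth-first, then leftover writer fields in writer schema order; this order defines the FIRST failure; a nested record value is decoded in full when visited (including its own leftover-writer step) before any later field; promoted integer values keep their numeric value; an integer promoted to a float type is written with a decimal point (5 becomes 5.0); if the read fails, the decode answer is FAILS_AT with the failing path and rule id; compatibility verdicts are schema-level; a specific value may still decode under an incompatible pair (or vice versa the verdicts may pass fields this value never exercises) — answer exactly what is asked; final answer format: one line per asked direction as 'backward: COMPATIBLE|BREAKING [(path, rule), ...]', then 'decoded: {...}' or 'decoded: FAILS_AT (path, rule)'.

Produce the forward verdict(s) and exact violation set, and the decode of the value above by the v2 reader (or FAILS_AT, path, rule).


forward: BREAKING [(blob, R3), (duration, R1), (enabled, R1), (enabled, R3), (kind, R1), (primary, R1)]; decoded: FAILS_AT (enabled, R3)

each type pair in Event: writer, then reader
forward analysis of Event with v1 as reader and v2 as writer:
  kind: paired with writer kind (Color -> Color; writer optional)
  codes: paired with writer codes (map<string, bool> -> map<string, bool>; writer required)
  primary: no writer-side match
  duration: no writer-side match
  enabled: paired with writer enabled (bytes -> bool; writer optional)
  blob: paired with writer blob (int64 -> bytes; writer required)
  breaking: (blob, R3)
  breaking: (duration, R1)
  breaking: (enabled, R1)
  breaking: (enabled, R3)
  breaking: (kind, R1)
  breaking: (primary, R1)
  forward on Event therefore BREAKING (6)
decode walk for Event under reader schema v2:
  kind := "GUEST"
  codes := {"env": true}
  read fails at enabled under R3
  => FAILS_AT (enabled, R3)


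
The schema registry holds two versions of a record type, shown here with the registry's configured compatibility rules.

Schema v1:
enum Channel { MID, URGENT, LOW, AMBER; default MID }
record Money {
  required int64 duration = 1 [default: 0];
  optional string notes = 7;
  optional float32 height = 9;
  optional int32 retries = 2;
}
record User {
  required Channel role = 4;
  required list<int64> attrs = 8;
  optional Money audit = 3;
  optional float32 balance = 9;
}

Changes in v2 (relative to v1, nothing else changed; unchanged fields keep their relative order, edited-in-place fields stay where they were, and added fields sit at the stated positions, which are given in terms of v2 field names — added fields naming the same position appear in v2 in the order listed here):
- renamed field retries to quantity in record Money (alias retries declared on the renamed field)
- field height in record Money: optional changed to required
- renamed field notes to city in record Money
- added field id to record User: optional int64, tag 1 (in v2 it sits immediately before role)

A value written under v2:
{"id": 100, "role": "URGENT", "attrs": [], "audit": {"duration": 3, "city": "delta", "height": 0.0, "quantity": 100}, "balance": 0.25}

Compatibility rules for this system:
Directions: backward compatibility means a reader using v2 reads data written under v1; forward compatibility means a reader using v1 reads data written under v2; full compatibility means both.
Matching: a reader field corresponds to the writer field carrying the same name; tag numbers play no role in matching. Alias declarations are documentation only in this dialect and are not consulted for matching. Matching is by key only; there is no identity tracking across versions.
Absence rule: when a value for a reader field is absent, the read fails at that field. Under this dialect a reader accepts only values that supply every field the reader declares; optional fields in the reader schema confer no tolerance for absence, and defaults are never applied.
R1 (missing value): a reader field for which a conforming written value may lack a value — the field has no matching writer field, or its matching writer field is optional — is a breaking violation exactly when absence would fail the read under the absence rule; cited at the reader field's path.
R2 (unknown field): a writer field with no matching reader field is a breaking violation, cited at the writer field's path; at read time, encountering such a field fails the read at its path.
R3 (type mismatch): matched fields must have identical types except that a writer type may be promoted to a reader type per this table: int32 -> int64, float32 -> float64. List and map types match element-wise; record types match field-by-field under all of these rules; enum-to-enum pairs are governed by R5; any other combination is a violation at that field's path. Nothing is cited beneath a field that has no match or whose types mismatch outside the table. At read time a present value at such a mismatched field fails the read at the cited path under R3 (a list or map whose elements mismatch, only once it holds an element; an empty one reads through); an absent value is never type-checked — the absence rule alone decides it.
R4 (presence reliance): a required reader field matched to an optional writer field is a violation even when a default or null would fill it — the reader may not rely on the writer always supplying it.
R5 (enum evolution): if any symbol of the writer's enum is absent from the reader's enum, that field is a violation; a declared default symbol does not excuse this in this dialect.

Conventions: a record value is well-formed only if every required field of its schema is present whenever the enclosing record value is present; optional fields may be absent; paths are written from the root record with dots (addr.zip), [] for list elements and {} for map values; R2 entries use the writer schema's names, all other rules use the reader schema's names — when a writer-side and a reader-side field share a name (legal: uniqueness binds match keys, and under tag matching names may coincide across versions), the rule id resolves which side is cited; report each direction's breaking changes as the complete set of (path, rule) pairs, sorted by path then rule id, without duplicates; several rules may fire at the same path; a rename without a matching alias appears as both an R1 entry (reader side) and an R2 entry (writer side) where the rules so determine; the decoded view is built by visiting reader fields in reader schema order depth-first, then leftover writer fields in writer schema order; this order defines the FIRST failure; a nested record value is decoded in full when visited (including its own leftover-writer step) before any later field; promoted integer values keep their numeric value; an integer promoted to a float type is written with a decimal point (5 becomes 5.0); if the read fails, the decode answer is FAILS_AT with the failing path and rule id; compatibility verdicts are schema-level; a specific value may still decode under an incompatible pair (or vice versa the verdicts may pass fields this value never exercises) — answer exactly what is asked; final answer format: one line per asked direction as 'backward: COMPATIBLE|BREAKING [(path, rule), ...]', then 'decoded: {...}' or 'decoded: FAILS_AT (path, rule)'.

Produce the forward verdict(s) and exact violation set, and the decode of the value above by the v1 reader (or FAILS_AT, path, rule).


forward: BREAKING [(audit, R1), (audit.city, R2), (audit.notes, R1), (audit.quantity, R2), (audit.retries, R1), (balance, R1), (id, R2)]; decoded: FAILS_AT (audit.notes, R1)

each type pair in User: writer, then reader
forward pass over User, reader schema v1, writer schema v2:
  role: paired with writer role (Channel -> Channel; writer required)
  attrs: paired with writer attrs (list<int64> -> list<int64>; writer required)
  audit: paired with writer audit (Money -> Money; writer optional)
  balance: paired with writer balance (float32 -> float32; writer optional)
  leftover writer field: id
  audit.duration: paired with writer audit.duration (int64 -> int64; writer required)
  no writer field matches reader audit.notes
  audit.height: paired with writer audit.height (float32 -> float32; writer required)
  no writer field matches reader audit.retries
  leftover writer field: audit.city
  leftover writer field: audit.quantity
  breaking: (audit, R1)
  breaking: (audit.city, R2)
  breaking: (audit.notes, R1)
  breaking: (audit.quantity, R2)
  breaking: (audit.retries, R1)
  breaking: (balance, R1)
  breaking: (id, R2)
  => 7 violation(s): forward is BREAKING for User
decoding the User value with the v1 reader:
  role := "URGENT"
  attrs := []
  audit.duration := 3
  read fails at audit.notes under R1 (no fill)
  => FAILS_AT (audit.notes, R1)


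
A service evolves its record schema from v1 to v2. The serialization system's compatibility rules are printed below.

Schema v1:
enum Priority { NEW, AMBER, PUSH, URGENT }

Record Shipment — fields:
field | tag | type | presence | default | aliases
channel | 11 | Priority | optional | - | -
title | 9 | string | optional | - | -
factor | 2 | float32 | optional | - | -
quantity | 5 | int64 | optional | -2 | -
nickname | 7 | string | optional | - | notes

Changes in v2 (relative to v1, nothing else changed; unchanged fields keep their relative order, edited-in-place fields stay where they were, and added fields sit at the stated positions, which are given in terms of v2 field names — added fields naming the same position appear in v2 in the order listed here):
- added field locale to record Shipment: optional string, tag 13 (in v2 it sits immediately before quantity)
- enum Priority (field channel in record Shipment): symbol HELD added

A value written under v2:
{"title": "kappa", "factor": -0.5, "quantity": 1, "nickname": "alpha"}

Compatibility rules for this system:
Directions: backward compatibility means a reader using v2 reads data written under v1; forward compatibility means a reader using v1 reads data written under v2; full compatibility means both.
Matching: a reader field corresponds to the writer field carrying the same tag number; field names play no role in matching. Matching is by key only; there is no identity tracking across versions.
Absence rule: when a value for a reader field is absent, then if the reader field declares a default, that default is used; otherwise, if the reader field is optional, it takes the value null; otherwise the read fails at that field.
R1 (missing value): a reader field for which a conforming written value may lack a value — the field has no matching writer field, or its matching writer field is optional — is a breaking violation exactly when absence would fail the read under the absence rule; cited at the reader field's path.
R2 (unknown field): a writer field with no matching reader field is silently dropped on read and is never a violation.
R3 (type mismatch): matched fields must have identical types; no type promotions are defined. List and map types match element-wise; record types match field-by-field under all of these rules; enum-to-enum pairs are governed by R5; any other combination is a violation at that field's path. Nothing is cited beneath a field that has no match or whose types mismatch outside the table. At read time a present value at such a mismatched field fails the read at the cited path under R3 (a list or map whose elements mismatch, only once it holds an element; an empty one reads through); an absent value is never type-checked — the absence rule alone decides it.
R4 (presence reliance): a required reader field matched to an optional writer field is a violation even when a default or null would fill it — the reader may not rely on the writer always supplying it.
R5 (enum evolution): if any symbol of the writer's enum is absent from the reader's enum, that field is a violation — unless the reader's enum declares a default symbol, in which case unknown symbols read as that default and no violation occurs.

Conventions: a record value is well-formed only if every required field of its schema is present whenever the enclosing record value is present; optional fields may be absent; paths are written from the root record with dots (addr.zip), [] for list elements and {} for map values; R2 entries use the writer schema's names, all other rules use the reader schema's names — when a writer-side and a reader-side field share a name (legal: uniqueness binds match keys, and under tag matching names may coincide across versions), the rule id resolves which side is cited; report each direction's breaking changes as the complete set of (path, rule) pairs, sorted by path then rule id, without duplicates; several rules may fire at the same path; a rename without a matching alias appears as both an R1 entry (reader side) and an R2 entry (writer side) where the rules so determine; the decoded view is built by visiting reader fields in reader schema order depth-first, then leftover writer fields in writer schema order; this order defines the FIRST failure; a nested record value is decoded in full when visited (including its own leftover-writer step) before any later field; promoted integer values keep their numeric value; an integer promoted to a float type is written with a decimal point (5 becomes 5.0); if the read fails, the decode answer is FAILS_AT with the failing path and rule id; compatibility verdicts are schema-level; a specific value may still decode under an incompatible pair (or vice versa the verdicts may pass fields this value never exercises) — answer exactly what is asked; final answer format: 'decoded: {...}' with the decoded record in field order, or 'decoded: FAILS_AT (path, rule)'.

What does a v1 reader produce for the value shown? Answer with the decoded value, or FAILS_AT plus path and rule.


decoded: {"channel": null, "title": "kappa", "factor": -0.5, "quantity": 1, "nickname": "alpha"}

each type pair in Shipment: writer, then reader
decode walk for Shipment under reader schema v1:
  channel := null (not supplied -> null)
  title := "kappa"
  factor := -0.5
  quantity := 1
  nickname := "alpha"
  => decoded: {"channel": null, "title": "kappa", "factor": -0.5, "quantity": 1, "nickname": "alpha"}
diffs on Shipment not affecting the asked answer:
  added field locale to record Shipment: optional string, tag 13 (in v2 it sits immediately before quantity) -> fires no rule on Shipment under this dialect and leaves the result unchanged
  enum Priority (field channel in record Shipment): symbol HELD added -> matters for Shipment compatibility verdicts, not for this value's decode
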